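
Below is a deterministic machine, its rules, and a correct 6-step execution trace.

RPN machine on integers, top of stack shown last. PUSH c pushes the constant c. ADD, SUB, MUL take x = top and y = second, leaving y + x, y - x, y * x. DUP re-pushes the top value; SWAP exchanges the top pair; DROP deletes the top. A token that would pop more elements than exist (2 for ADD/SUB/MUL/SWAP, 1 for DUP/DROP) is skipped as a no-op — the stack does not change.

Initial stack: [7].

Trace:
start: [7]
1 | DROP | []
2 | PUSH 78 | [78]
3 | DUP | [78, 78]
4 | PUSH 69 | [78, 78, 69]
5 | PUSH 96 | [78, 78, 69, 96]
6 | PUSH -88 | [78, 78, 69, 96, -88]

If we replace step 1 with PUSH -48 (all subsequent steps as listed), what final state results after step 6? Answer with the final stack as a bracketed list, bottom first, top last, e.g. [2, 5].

[7, -48, 78, 78, 69, 96, -88]

(re-executing from step 1 with the substitution; state before step 1: [7])
1 | PUSH -48 | [7, -48]
2 | PUSH 78 | [7, -48, 78]
3 | DUP | [7, -48, 78, 78]
4 | PUSH 69 | [7, -48, 78, 78, 69]
5 | PUSH 96 | [7, -48, 78, 78, 69, 96]
6 | PUSH -88 | [7, -48, 78, 78, 69, 96, -88]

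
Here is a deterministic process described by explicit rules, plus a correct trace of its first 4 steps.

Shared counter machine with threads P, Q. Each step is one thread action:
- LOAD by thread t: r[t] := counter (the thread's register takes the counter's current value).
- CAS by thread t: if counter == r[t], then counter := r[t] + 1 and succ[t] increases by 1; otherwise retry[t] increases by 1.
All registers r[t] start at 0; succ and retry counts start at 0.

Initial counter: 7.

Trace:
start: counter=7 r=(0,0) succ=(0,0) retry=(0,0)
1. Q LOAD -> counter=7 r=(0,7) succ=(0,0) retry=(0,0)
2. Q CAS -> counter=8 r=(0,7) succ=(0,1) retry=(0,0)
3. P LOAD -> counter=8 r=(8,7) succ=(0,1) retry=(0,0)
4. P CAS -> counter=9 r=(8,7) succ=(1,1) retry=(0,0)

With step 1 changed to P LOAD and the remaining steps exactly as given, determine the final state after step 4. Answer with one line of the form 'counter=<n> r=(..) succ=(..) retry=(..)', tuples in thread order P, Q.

(re-executing from step 1 with the substitution; state before step 1: counter=7 r=(0,0) succ=(0,0) retry=(0,0))
1. P LOAD -> counter=7 r=(7,0) succ=(0,0) retry=(0,0)
2. Q CAS -> counter=7 r=(7,0) succ=(0,0) retry=(0,1)
3. P LOAD -> counter=7 r=(7,0) succ=(0,0) retry=(0,1)
4. P CAS -> counter=8 r=(7,0) succ=(1,0) retry=(0,1)

counter=8 r=(7,0) succ=(1,0) retry=(0,1)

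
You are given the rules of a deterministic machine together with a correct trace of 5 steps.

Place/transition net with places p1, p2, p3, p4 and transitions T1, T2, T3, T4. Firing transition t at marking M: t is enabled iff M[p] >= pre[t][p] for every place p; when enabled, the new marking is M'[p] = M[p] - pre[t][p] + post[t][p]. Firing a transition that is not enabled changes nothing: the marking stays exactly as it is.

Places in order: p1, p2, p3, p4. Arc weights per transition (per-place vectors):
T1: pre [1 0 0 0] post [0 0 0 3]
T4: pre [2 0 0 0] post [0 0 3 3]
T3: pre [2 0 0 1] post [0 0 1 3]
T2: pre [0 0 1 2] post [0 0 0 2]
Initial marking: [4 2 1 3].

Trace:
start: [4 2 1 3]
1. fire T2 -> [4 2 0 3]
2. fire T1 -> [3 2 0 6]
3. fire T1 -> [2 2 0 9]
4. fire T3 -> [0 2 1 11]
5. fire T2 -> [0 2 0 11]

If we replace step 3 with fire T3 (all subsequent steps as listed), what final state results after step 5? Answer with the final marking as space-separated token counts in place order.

1 2 0 8

(re-executing from step 3 with the substitution; state before step 3: [3 2 0 6])
3. fire T3 -> [1 2 1 8]
4. fire T3 -> [1 2 1 8]
5. fire T2 -> [1 2 0 8]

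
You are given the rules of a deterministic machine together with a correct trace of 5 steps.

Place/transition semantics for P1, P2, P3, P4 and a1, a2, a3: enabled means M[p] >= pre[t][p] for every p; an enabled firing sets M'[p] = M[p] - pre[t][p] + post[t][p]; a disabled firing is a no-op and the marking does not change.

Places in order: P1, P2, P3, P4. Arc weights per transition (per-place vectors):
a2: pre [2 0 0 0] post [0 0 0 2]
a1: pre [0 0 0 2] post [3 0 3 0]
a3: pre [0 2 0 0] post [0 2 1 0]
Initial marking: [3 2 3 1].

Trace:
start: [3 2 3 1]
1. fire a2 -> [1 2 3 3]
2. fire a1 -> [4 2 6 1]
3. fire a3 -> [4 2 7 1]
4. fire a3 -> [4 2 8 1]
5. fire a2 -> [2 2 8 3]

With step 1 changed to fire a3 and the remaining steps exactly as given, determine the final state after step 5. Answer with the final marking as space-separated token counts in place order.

(re-executing from step 1 with the substitution; state before step 1: [3 2 3 1])
1. fire a3 -> [3 2 4 1]
2. fire a1 -> [3 2 4 1]
3. fire a3 -> [3 2 5 1]
4. fire a3 -> [3 2 6 1]
5. fire a2 -> [1 2 6 3]

1 2 6 3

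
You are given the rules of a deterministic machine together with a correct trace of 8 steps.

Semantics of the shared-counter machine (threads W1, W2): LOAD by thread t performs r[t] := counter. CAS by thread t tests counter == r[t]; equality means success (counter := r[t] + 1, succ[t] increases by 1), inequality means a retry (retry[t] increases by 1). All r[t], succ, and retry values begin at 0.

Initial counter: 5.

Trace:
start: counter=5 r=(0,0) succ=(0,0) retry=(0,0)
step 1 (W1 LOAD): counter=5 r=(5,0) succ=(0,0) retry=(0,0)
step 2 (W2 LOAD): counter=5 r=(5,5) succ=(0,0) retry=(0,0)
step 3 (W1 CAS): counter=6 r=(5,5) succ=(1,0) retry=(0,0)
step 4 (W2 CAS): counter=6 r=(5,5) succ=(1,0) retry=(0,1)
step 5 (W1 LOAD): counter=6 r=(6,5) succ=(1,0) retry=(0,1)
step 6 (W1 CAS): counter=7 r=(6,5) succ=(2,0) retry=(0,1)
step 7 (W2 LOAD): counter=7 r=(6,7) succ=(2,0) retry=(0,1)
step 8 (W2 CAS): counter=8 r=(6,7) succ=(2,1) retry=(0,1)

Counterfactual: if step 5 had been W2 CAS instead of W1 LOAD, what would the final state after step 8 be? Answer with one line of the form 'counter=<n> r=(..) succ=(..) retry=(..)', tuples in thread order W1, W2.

(re-executing from step 5 with the substitution; state before step 5: counter=6 r=(5,5) succ=(1,0) retry=(0,1))
step 5 (W2 CAS): counter=6 r=(5,5) succ=(1,0) retry=(0,2)
step 6 (W1 CAS): counter=6 r=(5,5) succ=(1,0) retry=(1,2)
step 7 (W2 LOAD): counter=6 r=(5,6) succ=(1,0) retry=(1,2)
step 8 (W2 CAS): counter=7 r=(5,6) succ=(1,1) retry=(1,2)

counter=7 r=(5,6) succ=(1,1) retry=(1,2)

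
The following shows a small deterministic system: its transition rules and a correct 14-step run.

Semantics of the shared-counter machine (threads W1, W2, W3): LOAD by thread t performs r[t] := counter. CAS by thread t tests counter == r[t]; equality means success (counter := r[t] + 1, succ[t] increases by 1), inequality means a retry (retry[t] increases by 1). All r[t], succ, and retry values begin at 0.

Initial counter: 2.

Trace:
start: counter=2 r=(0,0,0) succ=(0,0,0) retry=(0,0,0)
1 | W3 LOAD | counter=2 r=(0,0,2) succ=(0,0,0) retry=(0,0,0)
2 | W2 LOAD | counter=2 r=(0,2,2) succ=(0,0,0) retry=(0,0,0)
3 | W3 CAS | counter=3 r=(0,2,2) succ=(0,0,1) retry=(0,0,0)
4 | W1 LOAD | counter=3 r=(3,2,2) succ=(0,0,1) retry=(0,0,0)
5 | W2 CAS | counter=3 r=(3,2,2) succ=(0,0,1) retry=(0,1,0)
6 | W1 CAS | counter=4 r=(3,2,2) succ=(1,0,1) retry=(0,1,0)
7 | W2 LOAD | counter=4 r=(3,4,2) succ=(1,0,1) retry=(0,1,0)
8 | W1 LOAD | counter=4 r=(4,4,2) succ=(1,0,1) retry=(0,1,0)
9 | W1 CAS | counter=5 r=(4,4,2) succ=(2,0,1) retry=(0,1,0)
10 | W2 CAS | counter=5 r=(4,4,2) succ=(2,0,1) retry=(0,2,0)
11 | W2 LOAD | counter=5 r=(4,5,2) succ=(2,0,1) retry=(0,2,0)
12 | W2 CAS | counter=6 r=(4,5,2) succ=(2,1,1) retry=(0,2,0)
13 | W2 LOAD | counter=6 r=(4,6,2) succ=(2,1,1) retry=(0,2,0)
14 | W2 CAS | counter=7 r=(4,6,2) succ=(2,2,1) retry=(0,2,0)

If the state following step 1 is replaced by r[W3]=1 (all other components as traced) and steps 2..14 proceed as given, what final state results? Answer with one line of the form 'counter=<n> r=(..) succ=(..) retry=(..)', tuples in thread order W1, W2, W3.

counter=6 r=(3,5,1) succ=(1,3,0) retry=(1,1,1)

state after step 1 := counter=2 r=(0,0,1) succ=(0,0,0) retry=(0,0,0)
2 | W2 LOAD | counter=2 r=(0,2,1) succ=(0,0,0) retry=(0,0,0)
3 | W3 CAS | counter=2 r=(0,2,1) succ=(0,0,0) retry=(0,0,1)
4 | W1 LOAD | counter=2 r=(2,2,1) succ=(0,0,0) retry=(0,0,1)
5 | W2 CAS | counter=3 r=(2,2,1) succ=(0,1,0) retry=(0,0,1)
6 | W1 CAS | counter=3 r=(2,2,1) succ=(0,1,0) retry=(1,0,1)
7 | W2 LOAD | counter=3 r=(2,3,1) succ=(0,1,0) retry=(1,0,1)
8 | W1 LOAD | counter=3 r=(3,3,1) succ=(0,1,0) retry=(1,0,1)
9 | W1 CAS | counter=4 r=(3,3,1) succ=(1,1,0) retry=(1,0,1)
10 | W2 CAS | counter=4 r=(3,3,1) succ=(1,1,0) retry=(1,1,1)
11 | W2 LOAD | counter=4 r=(3,4,1) succ=(1,1,0) retry=(1,1,1)
12 | W2 CAS | counter=5 r=(3,4,1) succ=(1,2,0) retry=(1,1,1)
13 | W2 LOAD | counter=5 r=(3,5,1) succ=(1,2,0) retry=(1,1,1)
14 | W2 CAS | counter=6 r=(3,5,1) succ=(1,3,0) retry=(1,1,1)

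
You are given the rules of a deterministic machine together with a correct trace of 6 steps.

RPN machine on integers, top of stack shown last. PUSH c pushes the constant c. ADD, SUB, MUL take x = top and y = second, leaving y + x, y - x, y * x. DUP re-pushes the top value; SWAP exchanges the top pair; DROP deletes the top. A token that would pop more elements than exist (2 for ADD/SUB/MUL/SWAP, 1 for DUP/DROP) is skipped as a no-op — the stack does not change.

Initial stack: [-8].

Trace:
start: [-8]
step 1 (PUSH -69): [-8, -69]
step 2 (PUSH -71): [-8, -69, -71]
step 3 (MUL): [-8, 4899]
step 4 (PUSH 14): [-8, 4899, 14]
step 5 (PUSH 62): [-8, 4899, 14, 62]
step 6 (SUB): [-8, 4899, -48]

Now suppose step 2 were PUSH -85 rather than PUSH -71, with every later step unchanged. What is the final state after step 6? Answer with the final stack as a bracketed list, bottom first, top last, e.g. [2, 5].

(re-executing from step 2 with the substitution; state before step 2: [-8, -69])
step 2 (PUSH -85): [-8, -69, -85]
step 3 (MUL): [-8, 5865]
step 4 (PUSH 14): [-8, 5865, 14]
step 5 (PUSH 62): [-8, 5865, 14, 62]
step 6 (SUB): [-8, 5865, -48]

[-8, 5865, -48]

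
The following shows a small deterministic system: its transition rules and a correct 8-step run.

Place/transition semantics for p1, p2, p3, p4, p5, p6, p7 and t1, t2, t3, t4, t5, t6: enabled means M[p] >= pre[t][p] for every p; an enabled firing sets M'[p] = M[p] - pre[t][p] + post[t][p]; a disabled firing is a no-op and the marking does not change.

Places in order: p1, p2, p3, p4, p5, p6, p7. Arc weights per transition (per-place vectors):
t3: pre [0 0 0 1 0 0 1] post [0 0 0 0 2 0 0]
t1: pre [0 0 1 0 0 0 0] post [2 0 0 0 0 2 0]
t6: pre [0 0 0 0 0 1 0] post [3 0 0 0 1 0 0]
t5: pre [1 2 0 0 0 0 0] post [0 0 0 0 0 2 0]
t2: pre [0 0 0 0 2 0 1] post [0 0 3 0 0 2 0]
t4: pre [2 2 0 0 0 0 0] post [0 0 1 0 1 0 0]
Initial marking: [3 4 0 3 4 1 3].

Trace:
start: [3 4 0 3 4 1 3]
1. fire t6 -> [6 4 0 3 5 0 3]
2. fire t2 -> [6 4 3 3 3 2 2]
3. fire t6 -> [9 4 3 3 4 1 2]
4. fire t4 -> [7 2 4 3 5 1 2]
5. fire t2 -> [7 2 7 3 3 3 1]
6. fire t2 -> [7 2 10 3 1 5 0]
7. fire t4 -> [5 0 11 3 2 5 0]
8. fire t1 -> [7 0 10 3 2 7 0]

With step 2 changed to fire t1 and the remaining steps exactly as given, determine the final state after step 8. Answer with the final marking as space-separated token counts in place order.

(re-executing from step 2 with the substitution; state before step 2: [6 4 0 3 5 0 3])
2. fire t1 -> [6 4 0 3 5 0 3]
3. fire t6 -> [6 4 0 3 5 0 3]
4. fire t4 -> [4 2 1 3 6 0 3]
5. fire t2 -> [4 2 4 3 4 2 2]
6. fire t2 -> [4 2 7 3 2 4 1]
7. fire t4 -> [2 0 8 3 3 4 1]
8. fire t1 -> [4 0 7 3 3 6 1]

4 0 7 3 3 6 1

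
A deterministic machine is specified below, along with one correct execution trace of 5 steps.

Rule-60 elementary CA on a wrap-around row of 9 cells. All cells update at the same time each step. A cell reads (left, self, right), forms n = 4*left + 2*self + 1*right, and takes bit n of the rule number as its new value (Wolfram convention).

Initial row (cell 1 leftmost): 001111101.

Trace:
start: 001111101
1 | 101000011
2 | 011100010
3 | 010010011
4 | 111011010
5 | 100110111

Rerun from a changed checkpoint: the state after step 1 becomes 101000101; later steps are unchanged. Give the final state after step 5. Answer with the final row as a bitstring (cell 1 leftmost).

state after step 1 := 101000101
2 | 011100111
3 | 110010100
4 | 101011110
5 | 111110001

111110001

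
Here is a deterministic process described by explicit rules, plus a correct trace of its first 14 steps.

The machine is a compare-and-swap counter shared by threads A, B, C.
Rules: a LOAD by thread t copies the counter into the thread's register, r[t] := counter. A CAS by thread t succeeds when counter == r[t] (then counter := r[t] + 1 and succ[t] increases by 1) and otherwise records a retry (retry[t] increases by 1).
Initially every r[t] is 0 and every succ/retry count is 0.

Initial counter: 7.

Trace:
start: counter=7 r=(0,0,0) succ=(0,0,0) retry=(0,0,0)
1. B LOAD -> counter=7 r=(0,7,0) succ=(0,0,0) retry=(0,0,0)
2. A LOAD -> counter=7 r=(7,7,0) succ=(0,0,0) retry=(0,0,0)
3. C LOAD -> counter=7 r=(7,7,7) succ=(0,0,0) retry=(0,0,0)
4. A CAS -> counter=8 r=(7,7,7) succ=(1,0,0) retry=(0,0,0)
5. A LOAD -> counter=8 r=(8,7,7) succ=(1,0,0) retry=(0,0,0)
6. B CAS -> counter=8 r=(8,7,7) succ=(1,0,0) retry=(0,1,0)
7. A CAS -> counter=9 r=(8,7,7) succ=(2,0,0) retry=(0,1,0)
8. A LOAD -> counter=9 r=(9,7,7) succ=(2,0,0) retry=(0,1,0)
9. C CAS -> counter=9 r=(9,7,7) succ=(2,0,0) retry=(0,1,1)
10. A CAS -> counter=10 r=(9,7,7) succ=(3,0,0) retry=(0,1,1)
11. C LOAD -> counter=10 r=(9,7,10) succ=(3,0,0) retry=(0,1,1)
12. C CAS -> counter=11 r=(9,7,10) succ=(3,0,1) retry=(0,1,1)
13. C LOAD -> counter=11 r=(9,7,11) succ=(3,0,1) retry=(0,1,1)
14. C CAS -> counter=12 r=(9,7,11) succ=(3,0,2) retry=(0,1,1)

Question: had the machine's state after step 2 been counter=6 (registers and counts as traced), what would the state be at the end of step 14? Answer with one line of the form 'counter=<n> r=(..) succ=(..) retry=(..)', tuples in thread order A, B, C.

counter=10 r=(7,7,9) succ=(2,0,2) retry=(1,1,1)

state after step 2 := counter=6 r=(7,7,0) succ=(0,0,0) retry=(0,0,0)
3. C LOAD -> counter=6 r=(7,7,6) succ=(0,0,0) retry=(0,0,0)
4. A CAS -> counter=6 r=(7,7,6) succ=(0,0,0) retry=(1,0,0)
5. A LOAD -> counter=6 r=(6,7,6) succ=(0,0,0) retry=(1,0,0)
6. B CAS -> counter=6 r=(6,7,6) succ=(0,0,0) retry=(1,1,0)
7. A CAS -> counter=7 r=(6,7,6) succ=(1,0,0) retry=(1,1,0)
8. A LOAD -> counter=7 r=(7,7,6) succ=(1,0,0) retry=(1,1,0)
9. C CAS -> counter=7 r=(7,7,6) succ=(1,0,0) retry=(1,1,1)
10. A CAS -> counter=8 r=(7,7,6) succ=(2,0,0) retry=(1,1,1)
11. C LOAD -> counter=8 r=(7,7,8) succ=(2,0,0) retry=(1,1,1)
12. C CAS -> counter=9 r=(7,7,8) succ=(2,0,1) retry=(1,1,1)
13. C LOAD -> counter=9 r=(7,7,9) succ=(2,0,1) retry=(1,1,1)
14. C CAS -> counter=10 r=(7,7,9) succ=(2,0,2) retry=(1,1,1)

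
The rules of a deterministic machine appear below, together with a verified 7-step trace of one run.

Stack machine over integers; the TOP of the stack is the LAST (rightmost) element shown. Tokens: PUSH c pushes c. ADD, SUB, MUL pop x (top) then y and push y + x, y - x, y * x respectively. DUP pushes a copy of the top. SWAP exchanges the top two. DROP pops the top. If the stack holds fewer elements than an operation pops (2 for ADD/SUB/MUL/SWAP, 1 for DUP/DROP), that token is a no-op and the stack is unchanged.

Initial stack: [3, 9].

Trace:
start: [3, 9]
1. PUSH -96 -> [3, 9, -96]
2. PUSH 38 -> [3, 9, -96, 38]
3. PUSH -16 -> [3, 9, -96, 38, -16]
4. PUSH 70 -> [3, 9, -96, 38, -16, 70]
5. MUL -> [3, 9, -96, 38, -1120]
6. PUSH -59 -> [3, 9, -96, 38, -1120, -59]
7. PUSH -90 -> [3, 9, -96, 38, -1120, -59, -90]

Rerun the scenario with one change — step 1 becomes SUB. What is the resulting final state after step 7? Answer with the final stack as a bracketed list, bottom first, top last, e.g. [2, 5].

[-6, 38, -1120, -59, -90]

(re-executing from step 1 with the substitution; state before step 1: [3, 9])
1. SUB -> [-6]
2. PUSH 38 -> [-6, 38]
3. PUSH -16 -> [-6, 38, -16]
4. PUSH 70 -> [-6, 38, -16, 70]
5. MUL -> [-6, 38, -1120]
6. PUSH -59 -> [-6, 38, -1120, -59]
7. PUSH -90 -> [-6, 38, -1120, -59, -90]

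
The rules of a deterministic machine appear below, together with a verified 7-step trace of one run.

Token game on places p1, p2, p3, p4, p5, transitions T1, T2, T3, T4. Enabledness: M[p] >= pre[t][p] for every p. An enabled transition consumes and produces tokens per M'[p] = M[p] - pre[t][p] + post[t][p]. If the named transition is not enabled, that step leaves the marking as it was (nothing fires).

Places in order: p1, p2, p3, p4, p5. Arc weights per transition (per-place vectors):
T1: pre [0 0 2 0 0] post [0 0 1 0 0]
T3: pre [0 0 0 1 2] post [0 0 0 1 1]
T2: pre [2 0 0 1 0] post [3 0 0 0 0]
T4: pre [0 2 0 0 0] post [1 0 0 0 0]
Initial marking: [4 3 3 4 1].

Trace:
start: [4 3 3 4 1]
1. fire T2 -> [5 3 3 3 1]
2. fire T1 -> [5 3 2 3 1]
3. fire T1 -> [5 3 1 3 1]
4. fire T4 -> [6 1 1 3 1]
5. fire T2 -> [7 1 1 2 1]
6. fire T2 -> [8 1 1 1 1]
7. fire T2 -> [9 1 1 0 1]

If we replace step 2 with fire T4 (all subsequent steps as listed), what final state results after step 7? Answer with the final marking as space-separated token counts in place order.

9 1 2 0 1

(re-executing from step 2 with the substitution; state before step 2: [5 3 3 3 1])
2. fire T4 -> [6 1 3 3 1]
3. fire T1 -> [6 1 2 3 1]
4. fire T4 -> [6 1 2 3 1]
5. fire T2 -> [7 1 2 2 1]
6. fire T2 -> [8 1 2 1 1]
7. fire T2 -> [9 1 2 0 1]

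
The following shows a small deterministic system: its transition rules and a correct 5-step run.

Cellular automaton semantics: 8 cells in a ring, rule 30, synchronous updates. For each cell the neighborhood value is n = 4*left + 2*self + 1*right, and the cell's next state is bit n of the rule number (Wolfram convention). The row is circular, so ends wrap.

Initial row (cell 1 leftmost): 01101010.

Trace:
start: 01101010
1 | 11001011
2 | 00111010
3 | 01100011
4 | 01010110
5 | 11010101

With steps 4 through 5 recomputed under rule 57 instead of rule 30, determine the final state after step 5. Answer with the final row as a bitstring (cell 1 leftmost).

(re-executing steps 4..5 under rule 57; state before step 4: 01100011)
4 | 11011010
5 | 10110101

10110101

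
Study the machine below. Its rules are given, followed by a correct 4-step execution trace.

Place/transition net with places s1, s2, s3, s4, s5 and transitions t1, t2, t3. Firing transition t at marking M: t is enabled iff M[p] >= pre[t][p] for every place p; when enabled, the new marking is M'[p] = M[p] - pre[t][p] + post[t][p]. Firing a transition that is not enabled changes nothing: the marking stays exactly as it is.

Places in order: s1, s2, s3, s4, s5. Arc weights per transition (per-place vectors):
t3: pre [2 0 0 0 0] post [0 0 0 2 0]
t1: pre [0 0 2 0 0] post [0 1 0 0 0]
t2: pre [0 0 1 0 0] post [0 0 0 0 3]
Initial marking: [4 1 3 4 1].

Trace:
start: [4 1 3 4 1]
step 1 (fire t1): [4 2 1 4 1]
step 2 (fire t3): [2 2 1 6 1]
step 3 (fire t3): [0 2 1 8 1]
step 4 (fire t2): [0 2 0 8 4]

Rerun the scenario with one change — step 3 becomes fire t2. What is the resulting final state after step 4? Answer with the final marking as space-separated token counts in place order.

2 2 0 6 4

(re-executing from step 3 with the substitution; state before step 3: [2 2 1 6 1])
step 3 (fire t2): [2 2 0 6 4]
step 4 (fire t2): [2 2 0 6 4]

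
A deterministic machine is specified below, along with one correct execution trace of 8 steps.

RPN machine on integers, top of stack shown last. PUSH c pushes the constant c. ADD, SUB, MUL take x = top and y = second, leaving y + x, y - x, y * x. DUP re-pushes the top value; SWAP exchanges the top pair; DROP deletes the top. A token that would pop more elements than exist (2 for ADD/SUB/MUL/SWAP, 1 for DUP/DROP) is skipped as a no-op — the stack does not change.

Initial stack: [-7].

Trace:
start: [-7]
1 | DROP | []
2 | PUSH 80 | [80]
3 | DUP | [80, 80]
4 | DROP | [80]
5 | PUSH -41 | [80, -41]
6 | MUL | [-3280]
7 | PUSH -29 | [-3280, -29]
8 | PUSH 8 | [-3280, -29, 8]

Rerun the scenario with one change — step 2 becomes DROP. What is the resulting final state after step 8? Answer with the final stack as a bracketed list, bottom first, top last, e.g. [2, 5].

(re-executing from step 2 with the substitution; state before step 2: [])
2 | DROP | []
3 | DUP | []
4 | DROP | []
5 | PUSH -41 | [-41]
6 | MUL | [-41]
7 | PUSH -29 | [-41, -29]
8 | PUSH 8 | [-41, -29, 8]

[-41, -29, 8]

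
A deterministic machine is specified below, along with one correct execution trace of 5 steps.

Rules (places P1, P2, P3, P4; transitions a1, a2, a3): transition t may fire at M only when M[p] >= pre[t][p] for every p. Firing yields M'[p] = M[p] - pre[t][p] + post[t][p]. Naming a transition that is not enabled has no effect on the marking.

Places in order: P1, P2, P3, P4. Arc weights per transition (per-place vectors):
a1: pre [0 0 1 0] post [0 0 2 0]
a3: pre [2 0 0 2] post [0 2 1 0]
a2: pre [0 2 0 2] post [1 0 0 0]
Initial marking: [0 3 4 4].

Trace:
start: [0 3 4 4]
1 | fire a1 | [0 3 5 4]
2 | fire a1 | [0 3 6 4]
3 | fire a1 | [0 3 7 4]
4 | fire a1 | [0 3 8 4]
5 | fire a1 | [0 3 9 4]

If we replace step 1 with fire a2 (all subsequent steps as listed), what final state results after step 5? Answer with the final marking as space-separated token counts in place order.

(re-executing from step 1 with the substitution; state before step 1: [0 3 4 4])
1 | fire a2 | [1 1 4 2]
2 | fire a1 | [1 1 5 2]
3 | fire a1 | [1 1 6 2]
4 | fire a1 | [1 1 7 2]
5 | fire a1 | [1 1 8 2]

1 1 8 2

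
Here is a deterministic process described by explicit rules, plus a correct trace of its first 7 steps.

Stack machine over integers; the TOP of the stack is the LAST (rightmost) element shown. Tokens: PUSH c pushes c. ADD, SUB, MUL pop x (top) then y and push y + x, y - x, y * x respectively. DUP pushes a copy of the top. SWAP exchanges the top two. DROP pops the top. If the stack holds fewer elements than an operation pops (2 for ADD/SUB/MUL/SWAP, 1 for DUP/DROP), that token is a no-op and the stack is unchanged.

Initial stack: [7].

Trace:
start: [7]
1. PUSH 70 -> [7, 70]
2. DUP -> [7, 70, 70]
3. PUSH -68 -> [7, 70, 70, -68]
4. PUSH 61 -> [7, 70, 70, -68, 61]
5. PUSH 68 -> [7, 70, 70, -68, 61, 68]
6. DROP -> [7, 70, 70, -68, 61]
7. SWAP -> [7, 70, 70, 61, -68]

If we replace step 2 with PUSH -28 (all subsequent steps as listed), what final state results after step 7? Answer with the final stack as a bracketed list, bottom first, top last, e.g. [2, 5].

[7, 70, -28, 61, -68]

(re-executing from step 2 with the substitution; state before step 2: [7, 70])
2. PUSH -28 -> [7, 70, -28]
3. PUSH -68 -> [7, 70, -28, -68]
4. PUSH 61 -> [7, 70, -28, -68, 61]
5. PUSH 68 -> [7, 70, -28, -68, 61, 68]
6. DROP -> [7, 70, -28, -68, 61]
7. SWAP -> [7, 70, -28, 61, -68]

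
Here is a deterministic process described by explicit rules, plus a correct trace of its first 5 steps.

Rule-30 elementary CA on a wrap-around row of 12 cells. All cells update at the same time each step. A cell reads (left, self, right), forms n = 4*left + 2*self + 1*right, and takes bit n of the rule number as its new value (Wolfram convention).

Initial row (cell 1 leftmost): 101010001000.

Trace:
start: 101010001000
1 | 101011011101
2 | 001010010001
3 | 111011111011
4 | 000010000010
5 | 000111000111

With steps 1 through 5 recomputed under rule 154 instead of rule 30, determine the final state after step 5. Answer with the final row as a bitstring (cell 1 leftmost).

000001010101

(re-executing steps 1..5 under rule 154; state before step 1: 101010001000)
1 | 000001010101
2 | 100010000000
3 | 010101000001
4 | 000000100010
5 | 000001010101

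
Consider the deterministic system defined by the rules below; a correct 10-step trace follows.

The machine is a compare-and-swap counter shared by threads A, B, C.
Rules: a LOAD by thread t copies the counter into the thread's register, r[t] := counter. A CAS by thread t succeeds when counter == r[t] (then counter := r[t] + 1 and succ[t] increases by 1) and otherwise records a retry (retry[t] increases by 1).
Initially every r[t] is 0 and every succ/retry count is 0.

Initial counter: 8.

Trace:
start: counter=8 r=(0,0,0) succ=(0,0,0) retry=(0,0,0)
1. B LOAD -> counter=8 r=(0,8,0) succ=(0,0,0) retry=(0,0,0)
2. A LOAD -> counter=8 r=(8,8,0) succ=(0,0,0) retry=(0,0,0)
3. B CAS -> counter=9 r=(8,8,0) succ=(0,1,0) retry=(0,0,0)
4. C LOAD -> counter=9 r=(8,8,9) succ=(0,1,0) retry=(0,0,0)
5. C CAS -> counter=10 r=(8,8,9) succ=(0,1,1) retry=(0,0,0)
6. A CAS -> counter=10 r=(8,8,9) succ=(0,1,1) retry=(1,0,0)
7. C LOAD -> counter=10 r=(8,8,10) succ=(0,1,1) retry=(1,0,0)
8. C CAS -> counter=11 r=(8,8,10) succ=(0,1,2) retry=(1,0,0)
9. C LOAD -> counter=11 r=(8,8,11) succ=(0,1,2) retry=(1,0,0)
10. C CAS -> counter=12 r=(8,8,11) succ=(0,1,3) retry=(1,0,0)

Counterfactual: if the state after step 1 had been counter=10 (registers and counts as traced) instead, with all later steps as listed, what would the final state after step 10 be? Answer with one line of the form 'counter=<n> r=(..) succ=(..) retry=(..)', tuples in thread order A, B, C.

counter=13 r=(10,8,12) succ=(0,0,3) retry=(1,1,0)

state after step 1 := counter=10 r=(0,8,0) succ=(0,0,0) retry=(0,0,0)
2. A LOAD -> counter=10 r=(10,8,0) succ=(0,0,0) retry=(0,0,0)
3. B CAS -> counter=10 r=(10,8,0) succ=(0,0,0) retry=(0,1,0)
4. C LOAD -> counter=10 r=(10,8,10) succ=(0,0,0) retry=(0,1,0)
5. C CAS -> counter=11 r=(10,8,10) succ=(0,0,1) retry=(0,1,0)
6. A CAS -> counter=11 r=(10,8,10) succ=(0,0,1) retry=(1,1,0)
7. C LOAD -> counter=11 r=(10,8,11) succ=(0,0,1) retry=(1,1,0)
8. C CAS -> counter=12 r=(10,8,11) succ=(0,0,2) retry=(1,1,0)
9. C LOAD -> counter=12 r=(10,8,12) succ=(0,0,2) retry=(1,1,0)
10. C CAS -> counter=13 r=(10,8,12) succ=(0,0,3) retry=(1,1,0)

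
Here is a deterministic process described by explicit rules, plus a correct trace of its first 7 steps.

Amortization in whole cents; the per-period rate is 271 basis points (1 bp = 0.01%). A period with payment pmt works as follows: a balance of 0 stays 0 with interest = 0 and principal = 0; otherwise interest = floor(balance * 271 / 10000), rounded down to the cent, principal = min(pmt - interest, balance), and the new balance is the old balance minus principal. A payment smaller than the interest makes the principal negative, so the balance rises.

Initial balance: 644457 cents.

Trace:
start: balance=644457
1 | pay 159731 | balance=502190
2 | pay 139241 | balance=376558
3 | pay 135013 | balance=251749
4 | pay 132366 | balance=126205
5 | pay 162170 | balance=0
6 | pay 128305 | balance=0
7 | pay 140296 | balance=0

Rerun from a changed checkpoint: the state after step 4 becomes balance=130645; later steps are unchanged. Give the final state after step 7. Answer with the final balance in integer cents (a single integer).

state after step 4 := balance=130645
5 | pay 162170 | balance=0
6 | pay 128305 | balance=0
7 | pay 140296 | balance=0

0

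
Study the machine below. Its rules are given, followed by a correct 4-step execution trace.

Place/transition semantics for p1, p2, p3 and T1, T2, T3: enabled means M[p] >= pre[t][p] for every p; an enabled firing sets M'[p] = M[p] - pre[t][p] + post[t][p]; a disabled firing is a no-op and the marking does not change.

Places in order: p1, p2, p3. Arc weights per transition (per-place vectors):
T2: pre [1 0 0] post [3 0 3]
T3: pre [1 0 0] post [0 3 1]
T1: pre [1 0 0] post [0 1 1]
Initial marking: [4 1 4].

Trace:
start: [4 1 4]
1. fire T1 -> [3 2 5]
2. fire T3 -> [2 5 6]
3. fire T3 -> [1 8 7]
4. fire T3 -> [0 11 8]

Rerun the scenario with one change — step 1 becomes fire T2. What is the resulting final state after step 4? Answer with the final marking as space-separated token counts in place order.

(re-executing from step 1 with the substitution; state before step 1: [4 1 4])
1. fire T2 -> [6 1 7]
2. fire T3 -> [5 4 8]
3. fire T3 -> [4 7 9]
4. fire T3 -> [3 10 10]

3 10 10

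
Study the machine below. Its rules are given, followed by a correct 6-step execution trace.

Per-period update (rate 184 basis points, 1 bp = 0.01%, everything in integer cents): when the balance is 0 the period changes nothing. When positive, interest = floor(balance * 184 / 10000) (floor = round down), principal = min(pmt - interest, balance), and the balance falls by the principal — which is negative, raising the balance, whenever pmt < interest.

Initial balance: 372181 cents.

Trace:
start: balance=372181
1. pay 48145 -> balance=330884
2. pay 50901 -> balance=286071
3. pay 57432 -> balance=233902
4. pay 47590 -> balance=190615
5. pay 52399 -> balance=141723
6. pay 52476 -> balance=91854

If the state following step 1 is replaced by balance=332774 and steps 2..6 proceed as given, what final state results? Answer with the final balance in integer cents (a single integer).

93926

state after step 1 := balance=332774
2. pay 50901 -> balance=287996
3. pay 57432 -> balance=235863
4. pay 47590 -> balance=192612
5. pay 52399 -> balance=143757
6. pay 52476 -> balance=93926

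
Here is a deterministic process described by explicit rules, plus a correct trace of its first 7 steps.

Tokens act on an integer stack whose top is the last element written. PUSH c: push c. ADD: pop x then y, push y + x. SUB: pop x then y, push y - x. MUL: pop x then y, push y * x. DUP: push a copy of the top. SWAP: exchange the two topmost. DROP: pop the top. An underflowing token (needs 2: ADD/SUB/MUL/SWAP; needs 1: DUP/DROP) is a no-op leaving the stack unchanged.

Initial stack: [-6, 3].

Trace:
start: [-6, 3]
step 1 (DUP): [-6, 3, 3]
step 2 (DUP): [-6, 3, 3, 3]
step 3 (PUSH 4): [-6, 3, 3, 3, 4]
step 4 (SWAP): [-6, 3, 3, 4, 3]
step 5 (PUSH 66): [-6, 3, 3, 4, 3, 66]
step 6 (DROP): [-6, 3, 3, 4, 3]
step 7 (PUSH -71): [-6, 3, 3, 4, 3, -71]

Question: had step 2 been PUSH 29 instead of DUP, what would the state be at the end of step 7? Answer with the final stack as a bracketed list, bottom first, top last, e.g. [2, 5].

[-6, 3, 3, 4, 29, -71]

(re-executing from step 2 with the substitution; state before step 2: [-6, 3, 3])
step 2 (PUSH 29): [-6, 3, 3, 29]
step 3 (PUSH 4): [-6, 3, 3, 29, 4]
step 4 (SWAP): [-6, 3, 3, 4, 29]
step 5 (PUSH 66): [-6, 3, 3, 4, 29, 66]
step 6 (DROP): [-6, 3, 3, 4, 29]
step 7 (PUSH -71): [-6, 3, 3, 4, 29, -71]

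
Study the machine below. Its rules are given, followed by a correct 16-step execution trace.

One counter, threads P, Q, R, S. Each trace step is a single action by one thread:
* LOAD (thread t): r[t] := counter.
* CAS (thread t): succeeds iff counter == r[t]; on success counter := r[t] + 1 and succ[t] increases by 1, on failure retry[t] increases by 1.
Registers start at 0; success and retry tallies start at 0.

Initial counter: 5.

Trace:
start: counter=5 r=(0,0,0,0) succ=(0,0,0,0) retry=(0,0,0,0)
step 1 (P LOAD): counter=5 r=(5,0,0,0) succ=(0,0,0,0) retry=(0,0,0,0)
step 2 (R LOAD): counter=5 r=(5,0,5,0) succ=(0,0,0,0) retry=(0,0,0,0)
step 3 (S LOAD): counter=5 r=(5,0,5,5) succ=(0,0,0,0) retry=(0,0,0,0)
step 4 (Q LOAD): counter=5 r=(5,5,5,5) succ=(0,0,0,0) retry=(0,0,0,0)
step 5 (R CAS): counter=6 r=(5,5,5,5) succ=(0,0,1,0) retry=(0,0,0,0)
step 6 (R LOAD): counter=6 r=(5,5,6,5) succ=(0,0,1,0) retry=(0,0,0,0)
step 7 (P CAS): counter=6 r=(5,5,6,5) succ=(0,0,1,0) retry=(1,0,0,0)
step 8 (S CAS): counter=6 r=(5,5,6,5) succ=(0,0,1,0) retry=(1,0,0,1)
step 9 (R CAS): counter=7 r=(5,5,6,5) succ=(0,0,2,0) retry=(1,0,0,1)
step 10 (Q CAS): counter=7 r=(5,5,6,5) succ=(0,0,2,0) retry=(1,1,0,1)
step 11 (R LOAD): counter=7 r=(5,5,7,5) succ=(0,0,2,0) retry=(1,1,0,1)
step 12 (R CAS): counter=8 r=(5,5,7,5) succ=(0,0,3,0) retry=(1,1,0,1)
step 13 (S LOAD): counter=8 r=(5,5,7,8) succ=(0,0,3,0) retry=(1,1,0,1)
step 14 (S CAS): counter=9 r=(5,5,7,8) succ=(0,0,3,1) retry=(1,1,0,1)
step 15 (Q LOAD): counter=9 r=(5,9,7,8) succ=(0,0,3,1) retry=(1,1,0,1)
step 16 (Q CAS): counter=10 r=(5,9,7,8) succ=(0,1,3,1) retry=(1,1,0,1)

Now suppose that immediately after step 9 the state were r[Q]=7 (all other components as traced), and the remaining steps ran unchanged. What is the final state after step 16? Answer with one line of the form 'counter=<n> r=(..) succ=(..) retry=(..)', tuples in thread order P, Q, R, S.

counter=11 r=(5,10,8,9) succ=(0,2,3,1) retry=(1,0,0,1)

state after step 9 := counter=7 r=(5,7,6,5) succ=(0,0,2,0) retry=(1,0,0,1)
step 10 (Q CAS): counter=8 r=(5,7,6,5) succ=(0,1,2,0) retry=(1,0,0,1)
step 11 (R LOAD): counter=8 r=(5,7,8,5) succ=(0,1,2,0) retry=(1,0,0,1)
step 12 (R CAS): counter=9 r=(5,7,8,5) succ=(0,1,3,0) retry=(1,0,0,1)
step 13 (S LOAD): counter=9 r=(5,7,8,9) succ=(0,1,3,0) retry=(1,0,0,1)
step 14 (S CAS): counter=10 r=(5,7,8,9) succ=(0,1,3,1) retry=(1,0,0,1)
step 15 (Q LOAD): counter=10 r=(5,10,8,9) succ=(0,1,3,1) retry=(1,0,0,1)
step 16 (Q CAS): counter=11 r=(5,10,8,9) succ=(0,2,3,1) retry=(1,0,0,1)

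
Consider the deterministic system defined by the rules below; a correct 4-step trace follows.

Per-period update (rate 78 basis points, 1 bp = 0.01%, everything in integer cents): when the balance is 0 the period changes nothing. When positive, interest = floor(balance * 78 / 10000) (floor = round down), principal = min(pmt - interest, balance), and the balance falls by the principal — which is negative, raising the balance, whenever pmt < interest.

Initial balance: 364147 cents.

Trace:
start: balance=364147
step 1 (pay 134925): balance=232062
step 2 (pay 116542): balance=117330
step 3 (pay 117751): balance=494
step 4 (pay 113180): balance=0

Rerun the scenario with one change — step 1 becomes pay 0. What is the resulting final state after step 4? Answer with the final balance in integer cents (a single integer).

(re-executing from step 1 with the substitution; state before step 1: balance=364147)
step 1 (pay 0): balance=366987
step 2 (pay 116542): balance=253307
step 3 (pay 117751): balance=137531
step 4 (pay 113180): balance=25423

25423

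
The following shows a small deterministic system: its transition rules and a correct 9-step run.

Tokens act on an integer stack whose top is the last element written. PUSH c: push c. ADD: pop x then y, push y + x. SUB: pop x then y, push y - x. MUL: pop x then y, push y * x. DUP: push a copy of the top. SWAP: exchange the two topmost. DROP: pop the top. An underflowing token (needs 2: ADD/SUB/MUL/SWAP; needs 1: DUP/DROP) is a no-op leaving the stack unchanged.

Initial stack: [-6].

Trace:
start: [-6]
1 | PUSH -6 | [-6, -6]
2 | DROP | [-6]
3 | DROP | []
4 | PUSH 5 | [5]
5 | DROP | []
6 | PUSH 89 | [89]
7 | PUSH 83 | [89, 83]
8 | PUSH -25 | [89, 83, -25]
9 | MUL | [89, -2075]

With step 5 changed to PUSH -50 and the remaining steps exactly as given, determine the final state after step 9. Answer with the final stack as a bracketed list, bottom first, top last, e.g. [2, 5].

(re-executing from step 5 with the substitution; state before step 5: [5])
5 | PUSH -50 | [5, -50]
6 | PUSH 89 | [5, -50, 89]
7 | PUSH 83 | [5, -50, 89, 83]
8 | PUSH -25 | [5, -50, 89, 83, -25]
9 | MUL | [5, -50, 89, -2075]

[5, -50, 89, -2075]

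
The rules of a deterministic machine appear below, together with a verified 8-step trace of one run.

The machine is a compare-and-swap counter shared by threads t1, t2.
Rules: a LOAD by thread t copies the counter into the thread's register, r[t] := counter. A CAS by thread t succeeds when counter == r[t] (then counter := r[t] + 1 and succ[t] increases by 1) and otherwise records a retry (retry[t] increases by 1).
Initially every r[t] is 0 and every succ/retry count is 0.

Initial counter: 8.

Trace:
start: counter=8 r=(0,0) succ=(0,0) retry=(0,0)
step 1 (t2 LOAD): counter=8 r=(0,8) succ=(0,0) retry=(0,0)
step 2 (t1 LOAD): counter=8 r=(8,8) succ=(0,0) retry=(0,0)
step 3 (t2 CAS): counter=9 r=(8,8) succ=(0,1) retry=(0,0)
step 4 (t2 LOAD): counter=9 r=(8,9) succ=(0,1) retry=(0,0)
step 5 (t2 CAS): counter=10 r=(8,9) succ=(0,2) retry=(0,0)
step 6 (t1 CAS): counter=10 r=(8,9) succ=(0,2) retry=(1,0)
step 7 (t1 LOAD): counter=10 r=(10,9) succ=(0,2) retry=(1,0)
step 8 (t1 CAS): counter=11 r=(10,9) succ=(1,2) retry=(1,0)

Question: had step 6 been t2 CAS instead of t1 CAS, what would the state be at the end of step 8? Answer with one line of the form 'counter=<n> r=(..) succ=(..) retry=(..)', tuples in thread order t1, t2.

counter=11 r=(10,9) succ=(1,2) retry=(0,1)

(re-executing from step 6 with the substitution; state before step 6: counter=10 r=(8,9) succ=(0,2) retry=(0,0))
step 6 (t2 CAS): counter=10 r=(8,9) succ=(0,2) retry=(0,1)
step 7 (t1 LOAD): counter=10 r=(10,9) succ=(0,2) retry=(0,1)
step 8 (t1 CAS): counter=11 r=(10,9) succ=(1,2) retry=(0,1)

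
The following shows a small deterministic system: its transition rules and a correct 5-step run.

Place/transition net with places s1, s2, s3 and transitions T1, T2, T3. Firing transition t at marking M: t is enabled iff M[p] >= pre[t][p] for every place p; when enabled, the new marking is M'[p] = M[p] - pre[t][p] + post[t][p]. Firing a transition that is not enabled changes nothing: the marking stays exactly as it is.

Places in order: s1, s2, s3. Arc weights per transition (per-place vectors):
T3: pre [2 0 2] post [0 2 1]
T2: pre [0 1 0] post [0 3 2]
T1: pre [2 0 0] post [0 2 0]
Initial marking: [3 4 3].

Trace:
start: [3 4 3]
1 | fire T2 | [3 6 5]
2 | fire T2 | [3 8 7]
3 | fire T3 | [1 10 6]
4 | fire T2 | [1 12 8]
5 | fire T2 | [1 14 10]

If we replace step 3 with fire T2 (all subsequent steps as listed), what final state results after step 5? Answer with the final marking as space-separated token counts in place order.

3 14 13

(re-executing from step 3 with the substitution; state before step 3: [3 8 7])
3 | fire T2 | [3 10 9]
4 | fire T2 | [3 12 11]
5 | fire T2 | [3 14 13]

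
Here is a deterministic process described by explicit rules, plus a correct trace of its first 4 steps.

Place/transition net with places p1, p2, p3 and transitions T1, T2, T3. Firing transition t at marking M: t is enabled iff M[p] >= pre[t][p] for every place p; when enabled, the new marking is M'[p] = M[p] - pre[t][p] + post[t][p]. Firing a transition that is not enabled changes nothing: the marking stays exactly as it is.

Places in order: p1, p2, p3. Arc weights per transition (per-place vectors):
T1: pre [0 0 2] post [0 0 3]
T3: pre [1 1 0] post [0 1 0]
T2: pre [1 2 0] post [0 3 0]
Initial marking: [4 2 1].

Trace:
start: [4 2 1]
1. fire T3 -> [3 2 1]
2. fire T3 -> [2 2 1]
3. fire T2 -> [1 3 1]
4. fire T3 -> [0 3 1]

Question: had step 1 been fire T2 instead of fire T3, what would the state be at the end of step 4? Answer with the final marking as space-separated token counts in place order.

0 4 1

(re-executing from step 1 with the substitution; state before step 1: [4 2 1])
1. fire T2 -> [3 3 1]
2. fire T3 -> [2 3 1]
3. fire T2 -> [1 4 1]
4. fire T3 -> [0 4 1]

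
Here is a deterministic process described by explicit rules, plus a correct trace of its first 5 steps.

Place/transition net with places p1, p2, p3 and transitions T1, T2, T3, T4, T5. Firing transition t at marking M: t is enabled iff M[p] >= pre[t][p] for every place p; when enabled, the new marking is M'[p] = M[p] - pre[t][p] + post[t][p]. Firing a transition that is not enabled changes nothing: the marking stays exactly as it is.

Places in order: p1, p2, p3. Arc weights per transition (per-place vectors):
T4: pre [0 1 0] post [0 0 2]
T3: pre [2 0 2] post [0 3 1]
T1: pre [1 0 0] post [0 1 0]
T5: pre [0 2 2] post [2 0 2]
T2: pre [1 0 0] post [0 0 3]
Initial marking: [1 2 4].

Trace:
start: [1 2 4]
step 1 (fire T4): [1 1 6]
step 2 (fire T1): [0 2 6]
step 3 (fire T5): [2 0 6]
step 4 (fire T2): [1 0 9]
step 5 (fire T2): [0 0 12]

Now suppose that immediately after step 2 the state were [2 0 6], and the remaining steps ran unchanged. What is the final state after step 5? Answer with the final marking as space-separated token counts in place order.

state after step 2 := [2 0 6]
step 3 (fire T5): [2 0 6]
step 4 (fire T2): [1 0 9]
step 5 (fire T2): [0 0 12]

0 0 12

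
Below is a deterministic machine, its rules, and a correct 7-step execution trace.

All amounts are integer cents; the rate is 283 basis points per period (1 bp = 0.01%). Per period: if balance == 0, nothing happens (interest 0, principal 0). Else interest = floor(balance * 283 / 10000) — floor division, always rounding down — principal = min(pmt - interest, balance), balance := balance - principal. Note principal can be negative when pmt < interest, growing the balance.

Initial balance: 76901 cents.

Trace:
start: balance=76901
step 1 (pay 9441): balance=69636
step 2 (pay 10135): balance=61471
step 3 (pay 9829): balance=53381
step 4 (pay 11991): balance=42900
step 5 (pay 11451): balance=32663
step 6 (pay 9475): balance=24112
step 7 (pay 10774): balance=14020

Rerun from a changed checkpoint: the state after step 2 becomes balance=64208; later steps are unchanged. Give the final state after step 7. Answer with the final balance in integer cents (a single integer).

17166

state after step 2 := balance=64208
step 3 (pay 9829): balance=56196
step 4 (pay 11991): balance=45795
step 5 (pay 11451): balance=35639
step 6 (pay 9475): balance=27172
step 7 (pay 10774): balance=17166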